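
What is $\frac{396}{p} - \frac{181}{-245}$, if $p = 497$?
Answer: $\frac{26711}{17395} \approx 1.5356$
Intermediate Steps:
$\frac{396}{p} - \frac{181}{-245} = \frac{396}{497} - \frac{181}{-245} = 396 \cdot \frac{1}{497} - - \frac{181}{245} = \frac{396}{497} + \frac{181}{245} = \frac{26711}{17395}$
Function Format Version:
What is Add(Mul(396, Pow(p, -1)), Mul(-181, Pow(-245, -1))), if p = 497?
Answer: Rational(26711, 17395) ≈ 1.5356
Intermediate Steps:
Add(Mul(396, Pow(p, -1)), Mul(-181, Pow(-245, -1))) = Add(Mul(396, Pow(497, -1)), Mul(-181, Pow(-245, -1))) = Add(Mul(396, Rational(1, 497)), Mul(-181, Rational(-1, 245))) = Add(Rational(396, 497), Rational(181, 245)) = Rational(26711, 17395)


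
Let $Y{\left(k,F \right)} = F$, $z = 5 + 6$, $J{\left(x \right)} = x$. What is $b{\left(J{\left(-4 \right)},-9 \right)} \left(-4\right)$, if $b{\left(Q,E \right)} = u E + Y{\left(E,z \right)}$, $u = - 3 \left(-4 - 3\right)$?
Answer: $712$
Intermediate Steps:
$z = 11$
$u = 21$ ($u = \left(-3\right) \left(-7\right) = 21$)
$b{\left(Q,E \right)} = 11 + 21 E$ ($b{\left(Q,E \right)} = 21 E + 11 = 11 + 21 E$)
$b{\left(J{\left(-4 \right)},-9 \right)} \left(-4\right) = \left(11 + 21 \left(-9\right)\right) \left(-4\right) = \left(11 - 189\right) \left(-4\right) = \left(-178\right) \left(-4\right) = 712$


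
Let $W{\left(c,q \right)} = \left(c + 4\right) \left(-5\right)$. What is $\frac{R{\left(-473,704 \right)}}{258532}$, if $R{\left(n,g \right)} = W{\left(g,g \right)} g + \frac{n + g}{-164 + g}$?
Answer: $- \frac{448588723}{46535760} \approx -9.6396$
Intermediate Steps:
$W{\left(c,q \right)} = -20 - 5 c$ ($W{\left(c,q \right)} = \left(4 + c\right) \left(-5\right) = -20 - 5 c$)
$R{\left(n,g \right)} = g \left(-20 - 5 g\right) + \frac{g + n}{-164 + g}$ ($R{\left(n,g \right)} = \left(-20 - 5 g\right) g + \frac{n + g}{-164 + g} = g \left(-20 - 5 g\right) + \frac{g + n}{-164 + g}$)
$\frac{R{\left(-473,704 \right)}}{258532} = \frac{\frac{1}{-164 + 704} \left(-473 - 5 \cdot 704^{3} + 800 \cdot 704^{2} + 3281 \cdot 704\right)}{258532} = \frac{-473 - 1744568320 + 800 \cdot 495616 + 2309824}{540} \cdot \frac{1}{258532} = \frac{-473 - 1744568320 + 396492800 + 2309824}{540} \cdot \frac{1}{258532} = \frac{1}{540} \left(-1345766169\right) \frac{1}{258532} = \left(- \frac{448588723}{180}\right) \frac{1}{258532} = - \frac{448588723}{46535760}$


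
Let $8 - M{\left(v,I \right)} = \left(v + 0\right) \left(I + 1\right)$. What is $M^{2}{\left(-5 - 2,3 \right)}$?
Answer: $1296$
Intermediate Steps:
$M{\left(v,I \right)} = 8 - v \left(1 + I\right)$ ($M{\left(v,I \right)} = 8 - \left(v + 0\right) \left(I + 1\right) = 8 - v \left(1 + I\right)$)
$M^{2}{\left(-5 - 2,3 \right)} = \left(8 - \left(-5 - 2\right) - 3 \left(-5 - 2\right)\right)^{2} = \left(8 - -7 - 3 \left(-7\right)\right)^{2} = \left(8 + 7 + 21\right)^{2} = 36^{2} = 1296$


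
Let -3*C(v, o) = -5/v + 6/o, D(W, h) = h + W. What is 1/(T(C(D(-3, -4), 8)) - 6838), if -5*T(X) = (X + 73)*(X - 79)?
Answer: -35280/200575033 ≈ -0.00017589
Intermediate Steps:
D(W, h) = W + h
C(v, o) = -2/o + 5/(3*v) (C(v, o) = -(-5/v + 6/o)/3 = -2/o + 5/(3*v))
T(X) = -(-79 + X)*(73 + X)/5 (T(X) = -(X + 73)*(X - 79)/5 = -(73 + X)*(-79 + X)/5 = -(-79 + X)*(73 + X)/5)
1/(T(C(D(-3, -4), 8)) - 6838) = 1/((5767/5 - (-2/8 + 5/(3*(-3 - 4)))²/5 + 6*(-2/8 + 5/(3*(-3 - 4)))/5) - 6838) = 1/((5767/5 - (-2*⅛ + (5/3)/(-7))²/5 + 6*(-2*⅛ + (5/3)/(-7))/5) - 6838) = 1/((5767/5 - (-¼ + (5/3)*(-⅐))²/5 + 6*(-¼ + (5/3)*(-⅐))/5) - 6838) = 1/((5767/5 - (-¼ - 5/21)²/5 + 6*(-¼ - 5/21)/5) - 6838) = 1/((5767/5 - (-41/84)²/5 + (6/5)*(-41/84)) - 6838) = 1/((5767/5 - ⅕*1681/7056 - 41/70) - 6838) = 1/((5767/5 - 1681/35280 - 41/70) - 6838) = 1/(40669607/35280 - 6838) = 1/(-200575033/35280) = -35280/200575033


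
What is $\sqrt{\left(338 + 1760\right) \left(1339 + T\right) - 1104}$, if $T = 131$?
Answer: $2 \sqrt{770739} \approx 1755.8$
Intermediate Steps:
$\sqrt{\left(338 + 1760\right) \left(1339 + T\right) - 1104} = \sqrt{\left(338 + 1760\right) \left(1339 + 131\right) - 1104} = \sqrt{2098 \cdot 1470 - 1104} = \sqrt{3084060 - 1104} = \sqrt{3082956} = 2 \sqrt{770739}$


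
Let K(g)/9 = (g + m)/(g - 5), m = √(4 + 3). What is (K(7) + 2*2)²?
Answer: 1402 + 639*√7/2 ≈ 2247.3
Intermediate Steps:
m = √7 ≈ 2.6458
K(g) = 9*(g + √7)/(-5 + g) (K(g) = 9*((g + √7)/(g - 5)) = 9*((g + √7)/(-5 + g)) = 9*(g + √7)/(-5 + g))
(K(7) + 2*2)² = (9*(7 + √7)/(-5 + 7) + 2*2)² = (9*(7 + √7)/2 + 4)² = (9*(½)*(7 + √7) + 4)² = ((63/2 + 9*√7/2) + 4)² = (71/2 + 9*√7/2)²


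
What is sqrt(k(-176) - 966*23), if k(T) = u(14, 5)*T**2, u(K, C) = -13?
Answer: I*sqrt(424906) ≈ 651.85*I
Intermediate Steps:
k(T) = -13*T**2
sqrt(k(-176) - 966*23) = sqrt(-13*(-176)**2 - 966*23) = sqrt(-13*30976 - 22218) = sqrt(-402688 - 22218) = sqrt(-424906) = I*sqrt(424906)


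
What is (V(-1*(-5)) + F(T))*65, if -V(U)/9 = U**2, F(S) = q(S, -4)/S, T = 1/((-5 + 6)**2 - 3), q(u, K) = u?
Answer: -14560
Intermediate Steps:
T = -1/2 (T = 1/(1**2 - 3) = 1/(1 - 3) = 1/(-2) = -1/2 ≈ -0.50000)
F(S) = 1 (F(S) = S/S = 1)
V(U) = -9*U**2
(V(-1*(-5)) + F(T))*65 = (-9*(-1*(-5))**2 + 1)*65 = (-9*5**2 + 1)*65 = (-9*25 + 1)*65 = (-225 + 1)*65 = -224*65 = -14560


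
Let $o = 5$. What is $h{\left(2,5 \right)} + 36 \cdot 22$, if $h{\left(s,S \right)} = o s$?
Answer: $802$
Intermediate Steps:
$h{\left(s,S \right)} = 5 s$
$h{\left(2,5 \right)} + 36 \cdot 22 = 5 \cdot 2 + 36 \cdot 22 = 10 + 792 = 802$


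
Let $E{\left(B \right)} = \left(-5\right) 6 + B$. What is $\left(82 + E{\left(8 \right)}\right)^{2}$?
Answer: $3600$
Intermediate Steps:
$E{\left(B \right)} = -30 + B$
$\left(82 + E{\left(8 \right)}\right)^{2} = \left(82 + \left(-30 + 8\right)\right)^{2} = \left(82 - 22\right)^{2} = 60^{2} = 3600$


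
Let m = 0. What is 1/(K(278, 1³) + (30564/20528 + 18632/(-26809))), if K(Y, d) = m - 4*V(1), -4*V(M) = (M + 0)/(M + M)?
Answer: 8093164/10471767 ≈ 0.77286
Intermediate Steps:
V(M) = -⅛ (V(M) = -(M + 0)/(4*(M + M)) = -M/(4*(2*M)) = -M*1/(2*M)/4 = -¼*½ = -⅛)
K(Y, d) = ½ (K(Y, d) = 0 - 4*(-⅛) = 0 + ½ = ½)
1/(K(278, 1³) + (30564/20528 + 18632/(-26809))) = 1/(½ + (30564/20528 + 18632/(-26809))) = 1/(½ + (30564*(1/20528) + 18632*(-1/26809))) = 1/(½ + (7641/5132 - 1096/1577)) = 1/(½ + 6425185/8093164) = 1/(10471767/8093164) = 8093164/10471767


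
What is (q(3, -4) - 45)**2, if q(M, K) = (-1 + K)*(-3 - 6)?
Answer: 0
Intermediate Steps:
q(M, K) = 9 - 9*K (q(M, K) = (-1 + K)*(-9) = 9 - 9*K)
(q(3, -4) - 45)**2 = ((9 - 9*(-4)) - 45)**2 = ((9 + 36) - 45)**2 = (45 - 45)**2 = 0**2 = 0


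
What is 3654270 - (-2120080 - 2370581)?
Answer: 8144931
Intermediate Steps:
3654270 - (-2120080 - 2370581) = 3654270 - 1*(-4490661) = 3654270 + 4490661 = 8144931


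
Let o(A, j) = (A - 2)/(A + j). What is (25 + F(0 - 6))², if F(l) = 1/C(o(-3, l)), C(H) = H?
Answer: 17956/25 ≈ 718.24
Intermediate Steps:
o(A, j) = (-2 + A)/(A + j)
F(l) = ⅗ - l/5 (F(l) = 1/((-2 - 3)/(-3 + l)) = 1/(-5/(-3 + l)) = ⅗ - l/5)
(25 + F(0 - 6))² = (25 + (⅗ - (0 - 6)/5))² = (25 + (⅗ - ⅕*(-6)))² = (25 + (⅗ + 6/5))² = (25 + 9/5)² = (134/5)² = 17956/25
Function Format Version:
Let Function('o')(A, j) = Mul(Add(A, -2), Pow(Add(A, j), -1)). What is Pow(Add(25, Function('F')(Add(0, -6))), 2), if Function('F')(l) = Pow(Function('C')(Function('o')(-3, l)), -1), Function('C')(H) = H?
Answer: Rational(17956, 25) ≈ 718.24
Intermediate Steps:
Function('o')(A, j) = Mul(Pow(Add(A, j), -1), Add(-2, A)) (Function('o')(A, j) = Mul(Add(-2, A), Pow(Add(A, j), -1)) = Mul(Pow(Add(A, j), -1), Add(-2, A)))
Function('F')(l) = Add(Rational(3, 5), Mul(Rational(-1, 5), l)) (Function('F')(l) = Pow(Mul(Pow(Add(-3, l), -1), Add(-2, -3)), -1) = Pow(Mul(Pow(Add(-3, l), -1), -5), -1) = Pow(Mul(-5, Pow(Add(-3, l), -1)), -1) = Add(Rational(3, 5), Mul(Rational(-1, 5), l)))
Pow(Add(25, Function('F')(Add(0, -6))), 2) = Pow(Add(25, Add(Rational(3, 5), Mul(Rational(-1, 5), Add(0, -6)))), 2) = Pow(Add(25, Add(Rational(3, 5), Mul(Rational(-1, 5), -6))), 2) = Pow(Add(25, Add(Rational(3, 5), Rational(6, 5))), 2) = Pow(Add(25, Rational(9, 5)), 2) = Pow(Rational(134, 5), 2) = Rational(17956, 25)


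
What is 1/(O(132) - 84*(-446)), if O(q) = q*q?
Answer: 1/54888 ≈ 1.8219e-5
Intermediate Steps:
O(q) = q²
1/(O(132) - 84*(-446)) = 1/(132² - 84*(-446)) = 1/(17424 + 37464) = 1/54888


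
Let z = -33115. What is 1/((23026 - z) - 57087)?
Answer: -1/946 ≈ -0.0010571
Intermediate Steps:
1/((23026 - z) - 57087) = 1/((23026 - 1*(-33115)) - 57087) = 1/((23026 + 33115) - 57087) = 1/(56141 - 57087) = 1/(-946) = -1/946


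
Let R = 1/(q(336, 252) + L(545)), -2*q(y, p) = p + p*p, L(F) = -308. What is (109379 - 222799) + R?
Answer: -3650536121/32186 ≈ -1.1342e+5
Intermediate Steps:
q(y, p) = -p/2 - p²/2 (q(y, p) = -(p + p*p)/2 = -(p + p²)/2 = -p/2 - p²/2)
R = -1/32186 (R = 1/(-½*252*(1 + 252) - 308) = 1/(-½*252*253 - 308) = 1/(-31878 - 308) = 1/(-32186) = -1/32186 ≈ -3.1069e-5)
(109379 - 222799) + R = (109379 - 222799) - 1/32186 = -113420 - 1/32186 = -3650536121/32186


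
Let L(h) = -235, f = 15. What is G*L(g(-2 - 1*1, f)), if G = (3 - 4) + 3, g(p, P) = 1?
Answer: -470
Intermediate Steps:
G = 2 (G = -1 + 3 = 2)
G*L(g(-2 - 1*1, f)) = 2*(-235) = -470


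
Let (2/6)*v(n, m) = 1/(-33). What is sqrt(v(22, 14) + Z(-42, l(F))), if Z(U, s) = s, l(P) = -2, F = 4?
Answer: I*sqrt(253)/11 ≈ 1.446*I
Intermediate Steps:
v(n, m) = -1/11 (v(n, m) = 3/(-33) = 3*(-1/33) = -1/11)
sqrt(v(22, 14) + Z(-42, l(F))) = sqrt(-1/11 - 2) = sqrt(-23/11) = I*sqrt(253)/11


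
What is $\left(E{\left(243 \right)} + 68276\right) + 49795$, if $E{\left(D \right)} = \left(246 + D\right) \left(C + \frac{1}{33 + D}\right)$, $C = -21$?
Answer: $\frac{9917947}{92} \approx 1.078 \cdot 10^{5}$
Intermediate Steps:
$E{\left(D \right)} = \left(-21 + \frac{1}{33 + D}\right) \left(246 + D\right)$ ($E{\left(D \right)} = \left(246 + D\right) \left(-21 + \frac{1}{33 + D}\right) = \left(-21 + \frac{1}{33 + D}\right) \left(246 + D\right)$)
$\left(E{\left(243 \right)} + 68276\right) + 49795 = \left(\frac{-170232 - 1423494 - 21 \cdot 243^{2}}{33 + 243} + 68276\right) + 49795 = \left(\frac{-170232 - 1423494 - 1240029}{276} + 68276\right) + 49795 = \left(\frac{1}{276} \left(-2833755\right) + 68276\right) + 49795 = \left(- \frac{944585}{92} + 68276\right) + 49795 = \frac{5336807}{92} + 49795 = \frac{9917947}{92}$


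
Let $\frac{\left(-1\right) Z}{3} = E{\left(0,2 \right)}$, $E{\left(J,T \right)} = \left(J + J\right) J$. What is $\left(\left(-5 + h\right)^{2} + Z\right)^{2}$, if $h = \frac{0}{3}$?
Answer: $625$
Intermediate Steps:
$h = 0$ ($h = 0 \cdot \frac{1}{3} = 0$)
$E{\left(J,T \right)} = 2 J^{2}$ ($E{\left(J,T \right)} = 2 J J = 2 J^{2}$)
$Z = 0$ ($Z = - 3 \cdot 2 \cdot 0^{2} = - 3 \cdot 2 \cdot 0 = \left(-3\right) 0 = 0$)
$\left(\left(-5 + h\right)^{2} + Z\right)^{2} = \left(\left(-5 + 0\right)^{2} + 0\right)^{2} = \left(\left(-5\right)^{2} + 0\right)^{2} = \left(25 + 0\right)^{2} = 25^{2} = 625$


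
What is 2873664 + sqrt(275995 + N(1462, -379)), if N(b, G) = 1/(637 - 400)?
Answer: 2873664 + 16*sqrt(60556107)/237 ≈ 2.8742e+6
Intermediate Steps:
N(b, G) = 1/237
2873664 + sqrt(275995 + N(1462, -379)) = 2873664 + sqrt(275995 + 1/237) = 2873664 + sqrt(65410816/237) = 2873664 + 16*sqrt(60556107)/237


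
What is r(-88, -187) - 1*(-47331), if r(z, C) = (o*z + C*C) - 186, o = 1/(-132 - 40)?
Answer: 3530924/43 ≈ 82115.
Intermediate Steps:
o = -1/172 (o = 1/(-172) = -1/172 ≈ -0.0058140)
r(z, C) = -186 + C² - z/172 (r(z, C) = (-z/172 + C*C) - 186 = (-z/172 + C²) - 186 = (C² - z/172) - 186 = -186 + C² - z/172)
r(-88, -187) - 1*(-47331) = (-186 + (-187)² - 1/172*(-88)) - 1*(-47331) = (-186 + 34969 + 22/43) + 47331 = 1495691/43 + 47331 = 3530924/43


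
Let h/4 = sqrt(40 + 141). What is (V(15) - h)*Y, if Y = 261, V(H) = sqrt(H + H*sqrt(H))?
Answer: -1044*sqrt(181) + 261*sqrt(15 + 15*sqrt(15)) ≈ -11814.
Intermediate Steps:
V(H) = sqrt(H + H**(3/2))
h = 4*sqrt(181) (h = 4*sqrt(40 + 141) = 4*sqrt(181) ≈ 53.815)
(V(15) - h)*Y = (sqrt(15 + 15**(3/2)) - 4*sqrt(181))*261 = (sqrt(15 + 15*sqrt(15)) - 4*sqrt(181))*261 = -1044*sqrt(181) + 261*sqrt(15 + 15*sqrt(15))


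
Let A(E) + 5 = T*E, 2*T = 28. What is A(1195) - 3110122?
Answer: -3093397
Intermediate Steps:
T = 14 (T = (1/2)*28 = 14)
A(E) = -5 + 14*E
A(1195) - 3110122 = (-5 + 14*1195) - 3110122 = (-5 + 16730) - 3110122 = 16725 - 3110122 = -3093397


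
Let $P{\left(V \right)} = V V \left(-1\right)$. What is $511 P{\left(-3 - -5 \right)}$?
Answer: $-2044$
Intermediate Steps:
$P{\left(V \right)} = - V^{2}$ ($P{\left(V \right)} = V^{2} \left(-1\right) = - V^{2}$)
$511 P{\left(-3 - -5 \right)} = 511 \left(- \left(-3 - -5\right)^{2}\right) = 511 \left(- \left(-3 + 5\right)^{2}\right) = 511 \left(- 2^{2}\right) = 511 \left(\left(-1\right) 4\right) = 511 \left(-4\right) = -2044$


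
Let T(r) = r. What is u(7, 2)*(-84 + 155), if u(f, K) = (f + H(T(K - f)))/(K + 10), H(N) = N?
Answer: 71/6 ≈ 11.833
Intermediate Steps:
u(f, K) = K/(10 + K) (u(f, K) = (f + (K - f))/(K + 10) = K/(10 + K))
u(7, 2)*(-84 + 155) = (2/(10 + 2))*(-84 + 155) = (2/12)*71 = (2*(1/12))*71 = (⅙)*71 = 71/6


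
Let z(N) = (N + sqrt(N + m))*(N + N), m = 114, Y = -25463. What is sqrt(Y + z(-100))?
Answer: sqrt(-5463 - 200*sqrt(14)) ≈ 78.812*I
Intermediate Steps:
z(N) = 2*N*(N + sqrt(114 + N)) (z(N) = (N + sqrt(N + 114))*(N + N) = (N + sqrt(114 + N))*(2*N) = 2*N*(N + sqrt(114 + N)))
sqrt(Y + z(-100)) = sqrt(-25463 + 2*(-100)*(-100 + sqrt(114 - 100))) = sqrt(-25463 + 2*(-100)*(-100 + sqrt(14))) = sqrt(-25463 + (20000 - 200*sqrt(14))) = sqrt(-5463 - 200*sqrt(14))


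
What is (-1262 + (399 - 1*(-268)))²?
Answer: 354025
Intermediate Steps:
(-1262 + (399 - 1*(-268)))² = (-1262 + (399 + 268))² = (-1262 + 667)² = (-595)² = 354025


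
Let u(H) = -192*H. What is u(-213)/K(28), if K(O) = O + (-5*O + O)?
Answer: -3408/7 ≈ -486.86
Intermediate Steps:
K(O) = -3*O (K(O) = O - 4*O = -3*O)
u(-213)/K(28) = (-192*(-213))/((-3*28)) = 40896/(-84) = 40896*(-1/84) = -3408/7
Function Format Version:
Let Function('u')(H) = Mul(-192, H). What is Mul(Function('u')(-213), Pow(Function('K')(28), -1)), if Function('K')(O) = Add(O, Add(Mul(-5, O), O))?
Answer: Rational(-3408, 7) ≈ -486.86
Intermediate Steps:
Function('K')(O) = Mul(-3, O) (Function('K')(O) = Add(O, Mul(-4, O)) = Mul(-3, O))
Mul(Function('u')(-213), Pow(Function('K')(28), -1)) = Mul(Mul(-192, -213), Pow(Mul(-3, 28), -1)) = Mul(40896, Pow(-84, -1)) = Mul(40896, Rational(-1, 84)) = Rational(-3408, 7)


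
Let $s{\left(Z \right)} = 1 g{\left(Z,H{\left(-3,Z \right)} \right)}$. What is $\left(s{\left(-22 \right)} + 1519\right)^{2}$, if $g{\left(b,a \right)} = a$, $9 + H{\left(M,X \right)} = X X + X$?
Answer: $3888784$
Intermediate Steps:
$H{\left(M,X \right)} = -9 + X + X^{2}$ ($H{\left(M,X \right)} = -9 + \left(X X + X\right) = -9 + \left(X^{2} + X\right) = -9 + \left(X + X^{2}\right) = -9 + X + X^{2}$)
$s{\left(Z \right)} = -9 + Z + Z^{2}$ ($s{\left(Z \right)} = 1 \left(-9 + Z + Z^{2}\right) = -9 + Z + Z^{2}$)
$\left(s{\left(-22 \right)} + 1519\right)^{2} = \left(\left(-9 - 22 + \left(-22\right)^{2}\right) + 1519\right)^{2} = \left(\left(-9 - 22 + 484\right) + 1519\right)^{2} = \left(453 + 1519\right)^{2} = 1972^{2} = 3888784$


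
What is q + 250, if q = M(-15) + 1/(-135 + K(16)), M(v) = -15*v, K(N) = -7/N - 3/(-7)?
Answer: 7182363/15121 ≈ 474.99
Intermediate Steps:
K(N) = 3/7 - 7/N (K(N) = -7/N - 3*(-⅐) = -7/N + 3/7 = 3/7 - 7/N)
q = 3402113/15121 (q = -15*(-15) + 1/(-135 + (3/7 - 7/16)) = 225 + 1/(-135 + (3/7 - 7*1/16)) = 225 + 1/(-135 + (3/7 - 7/16)) = 225 + 1/(-135 - 1/112) = 225 + 1/(-15121/112) = 225 - 112/15121 = 3402113/15121 ≈ 224.99)
q + 250 = 3402113/15121 + 250 = 7182363/15121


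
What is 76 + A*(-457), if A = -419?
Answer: 191559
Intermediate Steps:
76 + A*(-457) = 76 - 419*(-457) = 76 + 191483 = 191559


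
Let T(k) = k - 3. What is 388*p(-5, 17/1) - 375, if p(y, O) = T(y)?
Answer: -3479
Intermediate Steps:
T(k) = -3 + k
p(y, O) = -3 + y
388*p(-5, 17/1) - 375 = 388*(-3 - 5) - 375 = 388*(-8) - 375 = -3104 - 375 = -3479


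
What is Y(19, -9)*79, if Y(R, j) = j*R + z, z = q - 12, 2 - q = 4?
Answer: -14615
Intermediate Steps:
q = -2 (q = 2 - 1*4 = 2 - 4 = -2)
z = -14 (z = -2 - 12 = -14)
Y(R, j) = -14 + R*j (Y(R, j) = j*R - 14 = R*j - 14 = -14 + R*j)
Y(19, -9)*79 = (-14 + 19*(-9))*79 = (-14 - 171)*79 = -185*79 = -14615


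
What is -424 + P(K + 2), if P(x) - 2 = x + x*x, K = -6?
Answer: -410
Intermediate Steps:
P(x) = 2 + x + x**2 (P(x) = 2 + (x + x*x) = 2 + (x + x**2) = 2 + x + x**2)
-424 + P(K + 2) = -424 + (2 + (-6 + 2) + (-6 + 2)**2) = -424 + (2 - 4 + (-4)**2) = -424 + (2 - 4 + 16) = -424 + 14 = -410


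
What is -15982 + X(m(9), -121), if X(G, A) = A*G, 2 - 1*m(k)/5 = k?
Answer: -11747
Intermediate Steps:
m(k) = 10 - 5*k
-15982 + X(m(9), -121) = -15982 - 121*(10 - 5*9) = -15982 - 121*(10 - 45) = -15982 - 121*(-35) = -15982 + 4235 = -11747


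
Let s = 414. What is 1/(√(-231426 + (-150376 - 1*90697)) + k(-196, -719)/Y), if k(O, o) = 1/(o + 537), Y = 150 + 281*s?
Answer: -21200088/212361713551927832257 - 449443731207744*I*√472499/212361713551927832257 ≈ -9.983e-14 - 0.0014548*I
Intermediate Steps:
Y = 116484 (Y = 150 + 281*414 = 150 + 116334 = 116484)
k(O, o) = 1/(537 + o)
1/(√(-231426 + (-150376 - 1*90697)) + k(-196, -719)/Y) = 1/(√(-231426 + (-150376 - 1*90697)) + 1/((537 - 719)*116484)) = 1/(√(-231426 + (-150376 - 90697)) + (1/116484)/(-182)) = 1/(√(-231426 - 241073) - 1/182*1/116484) = 1/(√(-472499) - 1/21200088) = 1/(I*√472499 - 1/21200088) = 1/(-1/21200088 + I*√472499)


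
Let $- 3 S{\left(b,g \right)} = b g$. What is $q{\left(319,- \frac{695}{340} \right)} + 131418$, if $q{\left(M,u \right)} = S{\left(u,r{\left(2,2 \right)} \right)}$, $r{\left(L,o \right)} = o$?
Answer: $\frac{13404775}{102} \approx 1.3142 \cdot 10^{5}$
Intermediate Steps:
$S{\left(b,g \right)} = - \frac{b g}{3}$
$q{\left(M,u \right)} = - \frac{2 u}{3}$ ($q{\left(M,u \right)} = \left(- \frac{1}{3}\right) u 2 = - \frac{2 u}{3}$)
$q{\left(319,- \frac{695}{340} \right)} + 131418 = - \frac{2 \left(- \frac{695}{340}\right)}{3} + 131418 = - \frac{2 \left(\left(-695\right) \frac{1}{340}\right)}{3} + 131418 = \left(- \frac{2}{3}\right) \left(- \frac{139}{68}\right) + 131418 = \frac{139}{102} + 131418 = \frac{13404775}{102}$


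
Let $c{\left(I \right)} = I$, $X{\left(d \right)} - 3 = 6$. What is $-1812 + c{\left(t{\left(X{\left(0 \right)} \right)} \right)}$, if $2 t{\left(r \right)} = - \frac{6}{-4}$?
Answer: $- \frac{7245}{4} \approx -1811.3$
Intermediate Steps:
$X{\left(d \right)} = 9$ ($X{\left(d \right)} = 3 + 6 = 9$)
$t{\left(r \right)} = \frac{3}{4}$ ($t{\left(r \right)} = \frac{\left(-6\right) \frac{1}{-4}}{2} = \frac{\left(-6\right) \left(- \frac{1}{4}\right)}{2} = \frac{1}{2} \cdot \frac{3}{2} = \frac{3}{4}$)
$-1812 + c{\left(t{\left(X{\left(0 \right)} \right)} \right)} = -1812 + \frac{3}{4} = - \frac{7245}{4}$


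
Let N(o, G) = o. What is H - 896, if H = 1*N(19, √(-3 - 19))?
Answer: -877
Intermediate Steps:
H = 19 (H = 1*19 = 19)
H - 896 = 19 - 896 = -877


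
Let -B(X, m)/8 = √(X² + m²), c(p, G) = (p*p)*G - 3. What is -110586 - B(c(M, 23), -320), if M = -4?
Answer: -110586 + 200*√377 ≈ -1.0670e+5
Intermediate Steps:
c(p, G) = -3 + G*p² (c(p, G) = p²*G - 3 = G*p² - 3 = -3 + G*p²)
B(X, m) = -8*√(X² + m²)
-110586 - B(c(M, 23), -320) = -110586 - (-8)*√((-3 + 23*(-4)²)² + (-320)²) = -110586 - (-8)*√((-3 + 23*16)² + 102400) = -110586 - (-8)*√((-3 + 368)² + 102400) = -110586 - (-8)*√(365² + 102400) = -110586 - (-8)*√(133225 + 102400) = -110586 - (-8)*√235625 = -110586 - (-8)*25*√377 = -110586 - (-200)*√377 = -110586 + 200*√377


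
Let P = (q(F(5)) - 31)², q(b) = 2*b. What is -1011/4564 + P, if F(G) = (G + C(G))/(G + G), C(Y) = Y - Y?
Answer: 4106589/4564 ≈ 899.78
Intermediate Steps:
C(Y) = 0
F(G) = ½ (F(G) = (G + 0)/(G + G) = G/((2*G)) = G*(1/(2*G)) = ½)
P = 900 (P = (2*(½) - 31)² = (1 - 31)² = (-30)² = 900)
-1011/4564 + P = -1011/4564 + 900 = 4106589/4564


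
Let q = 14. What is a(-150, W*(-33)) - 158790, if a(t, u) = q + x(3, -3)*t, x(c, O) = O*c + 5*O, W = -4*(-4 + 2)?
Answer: -155176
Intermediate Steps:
W = 8 (W = -4*(-2) = 8)
x(c, O) = 5*O + O*c
a(t, u) = 14 - 24*t (a(t, u) = 14 + (-3*(5 + 3))*t = 14 + (-3*8)*t = 14 - 24*t)
a(-150, W*(-33)) - 158790 = (14 - 24*(-150)) - 158790 = (14 + 3600) - 158790 = 3614 - 158790 = -155176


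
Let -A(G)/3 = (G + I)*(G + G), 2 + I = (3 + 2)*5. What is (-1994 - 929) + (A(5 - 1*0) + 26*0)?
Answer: -3763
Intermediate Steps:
I = 23 (I = -2 + (3 + 2)*5 = -2 + 5*5 = -2 + 25 = 23)
A(G) = -6*G*(23 + G) (A(G) = -3*(G + 23)*(G + G) = -3*(23 + G)*2*G = -6*G*(23 + G))
(-1994 - 929) + (A(5 - 1*0) + 26*0) = (-1994 - 929) + (-6*(5 - 1*0)*(23 + (5 - 1*0)) + 26*0) = -2923 + (-6*(5 + 0)*(23 + (5 + 0)) + 0) = -2923 + (-6*5*(23 + 5) + 0) = -2923 + (-6*5*28 + 0) = -2923 + (-840 + 0) = -2923 - 840 = -3763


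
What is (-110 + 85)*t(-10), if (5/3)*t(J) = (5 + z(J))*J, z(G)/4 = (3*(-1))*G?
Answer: 18750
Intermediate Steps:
z(G) = -12*G (z(G) = 4*((3*(-1))*G) = 4*(-3*G) = -12*G)
t(J) = 3*J*(5 - 12*J)/5 (t(J) = 3*((5 - 12*J)*J)/5 = 3*(J*(5 - 12*J))/5 = 3*J*(5 - 12*J)/5)
(-110 + 85)*t(-10) = (-110 + 85)*((3/5)*(-10)*(5 - 12*(-10))) = -15*(-10)*(5 + 120) = -15*(-10)*125 = -25*(-750) = 18750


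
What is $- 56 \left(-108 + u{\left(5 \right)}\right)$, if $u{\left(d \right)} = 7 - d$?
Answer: $5936$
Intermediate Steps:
$- 56 \left(-108 + u{\left(5 \right)}\right) = - 56 \left(-108 + \left(7 - 5\right)\right) = - 56 \left(-108 + 2\right) = \left(-56\right) \left(-106\right) = 5936$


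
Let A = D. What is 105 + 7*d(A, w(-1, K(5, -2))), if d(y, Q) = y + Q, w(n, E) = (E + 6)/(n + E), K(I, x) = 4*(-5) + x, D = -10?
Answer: 917/23 ≈ 39.870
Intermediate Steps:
K(I, x) = -20 + x
w(n, E) = (6 + E)/(E + n)
A = -10
d(y, Q) = Q + y
105 + 7*d(A, w(-1, K(5, -2))) = 105 + 7*((6 + (-20 - 2))/((-20 - 2) - 1) - 10) = 105 + 7*((6 - 22)/(-22 - 1) - 10) = 105 + 7*(-16/(-23) - 10) = 105 + 7*(-1/23*(-16) - 10) = 105 + 7*(16/23 - 10) = 105 + 7*(-214/23) = 105 - 1498/23 = 917/23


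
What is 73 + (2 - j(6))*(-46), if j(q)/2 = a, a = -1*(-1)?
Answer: 73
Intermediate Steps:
a = 1
j(q) = 2 (j(q) = 2*1 = 2)
73 + (2 - j(6))*(-46) = 73 + (2 - 1*2)*(-46) = 73 + (2 - 2)*(-46) = 73 + 0*(-46) = 73 + 0 = 73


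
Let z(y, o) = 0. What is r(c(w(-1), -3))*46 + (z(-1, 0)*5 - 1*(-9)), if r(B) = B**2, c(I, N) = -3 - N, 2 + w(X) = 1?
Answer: 9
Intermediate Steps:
w(X) = -1 (w(X) = -2 + 1 = -1)
r(c(w(-1), -3))*46 + (z(-1, 0)*5 - 1*(-9)) = (-3 - 1*(-3))**2*46 + (0*5 - 1*(-9)) = (-3 + 3)**2*46 + (0 + 9) = 0**2*46 + 9 = 0*46 + 9 = 0 + 9 = 9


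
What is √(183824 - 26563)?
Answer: √157261 ≈ 396.56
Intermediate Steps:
√(183824 - 26563) = √157261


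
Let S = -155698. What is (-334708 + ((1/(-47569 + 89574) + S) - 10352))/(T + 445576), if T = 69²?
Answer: -21034339789/18916405685 ≈ -1.1120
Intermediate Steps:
T = 4761
(-334708 + ((1/(-47569 + 89574) + S) - 10352))/(T + 445576) = (-334708 + ((1/(-47569 + 89574) - 155698) - 10352))/(4761 + 445576) = (-334708 + ((1/42005 - 155698) - 10352))/450337 = (-334708 + ((1/42005 - 155698) - 10352))*(1/450337) = (-334708 + (-6540094489/42005 - 10352))*(1/450337) = (-334708 - 6974930249/42005)*(1/450337) = -21034339789/42005*1/450337 = -21034339789/18916405685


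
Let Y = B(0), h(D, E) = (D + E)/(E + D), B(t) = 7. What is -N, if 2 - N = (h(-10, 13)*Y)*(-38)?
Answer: -268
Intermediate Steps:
h(D, E) = 1 (h(D, E) = (D + E)/(D + E) = 1)
Y = 7
N = 268 (N = 2 - 1*7*(-38) = 2 - 7*(-38) = 2 - 1*(-266) = 2 + 266 = 268)
-N = -1*268 = -268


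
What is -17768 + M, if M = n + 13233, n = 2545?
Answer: -1990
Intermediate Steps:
M = 15778 (M = 2545 + 13233 = 15778)
-17768 + M = -17768 + 15778 = -1990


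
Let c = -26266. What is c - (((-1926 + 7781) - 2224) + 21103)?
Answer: -51000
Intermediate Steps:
c - (((-1926 + 7781) - 2224) + 21103) = -26266 - (((-1926 + 7781) - 2224) + 21103) = -26266 - ((5855 - 2224) + 21103) = -26266 - (3631 + 21103) = -26266 - 1*24734 = -26266 - 24734 = -51000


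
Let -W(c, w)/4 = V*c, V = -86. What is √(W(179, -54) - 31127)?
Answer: √30449 ≈ 174.50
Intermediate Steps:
W(c, w) = 344*c (W(c, w) = -(-344)*c = 344*c)
√(W(179, -54) - 31127) = √(344*179 - 31127) = √(61576 - 31127) = √30449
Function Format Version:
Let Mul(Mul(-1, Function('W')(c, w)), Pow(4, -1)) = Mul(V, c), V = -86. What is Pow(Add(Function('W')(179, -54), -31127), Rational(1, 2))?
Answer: Pow(30449, Rational(1, 2)) ≈ 174.50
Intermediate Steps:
Function('W')(c, w) = Mul(344, c) (Function('W')(c, w) = Mul(-4, Mul(-86, c)) = Mul(344, c))
Pow(Add(Function('W')(179, -54), -31127), Rational(1, 2)) = Pow(Add(Mul(344, 179), -31127), Rational(1, 2)) = Pow(Add(61576, -31127), Rational(1, 2)) = Pow(30449, Rational(1, 2))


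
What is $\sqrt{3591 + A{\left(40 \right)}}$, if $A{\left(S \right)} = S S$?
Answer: $\sqrt{5191} \approx 72.049$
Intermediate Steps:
$A{\left(S \right)} = S^{2}$
$\sqrt{3591 + A{\left(40 \right)}} = \sqrt{3591 + 40^{2}} = \sqrt{3591 + 1600} = \sqrt{5191}$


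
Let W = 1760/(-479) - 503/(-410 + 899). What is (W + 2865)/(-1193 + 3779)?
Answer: 334985119/302860683 ≈ 1.1061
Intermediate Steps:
W = -1101577/234231 (W = 1760*(-1/479) - 503/489 = -1760/479 - 503*1/489 = -1760/479 - 503/489 = -1101577/234231 ≈ -4.7029)
(W + 2865)/(-1193 + 3779) = (-1101577/234231 + 2865)/(-1193 + 3779) = (669970238/234231)/2586 = (669970238/234231)*(1/2586) = 334985119/302860683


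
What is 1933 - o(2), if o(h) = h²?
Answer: 1929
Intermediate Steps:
1933 - o(2) = 1933 - 1*2² = 1933 - 1*4 = 1933 - 4 = 1929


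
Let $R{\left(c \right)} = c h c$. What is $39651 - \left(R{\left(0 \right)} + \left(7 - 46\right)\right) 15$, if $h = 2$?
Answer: $40236$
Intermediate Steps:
$R{\left(c \right)} = 2 c^{2}$ ($R{\left(c \right)} = c 2 c = 2 c c = 2 c^{2}$)
$39651 - \left(R{\left(0 \right)} + \left(7 - 46\right)\right) 15 = 39651 - \left(2 \cdot 0^{2} + \left(7 - 46\right)\right) 15 = 39651 - \left(2 \cdot 0 - 39\right) 15 = 39651 - \left(0 - 39\right) 15 = 39651 - \left(-39\right) 15 = 39651 - -585 = 39651 + 585 = 40236$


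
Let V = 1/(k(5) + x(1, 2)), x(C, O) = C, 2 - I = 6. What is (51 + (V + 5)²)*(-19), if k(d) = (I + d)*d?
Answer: -53143/36 ≈ -1476.2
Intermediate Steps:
I = -4 (I = 2 - 1*6 = 2 - 6 = -4)
k(d) = d*(-4 + d) (k(d) = (-4 + d)*d = d*(-4 + d))
V = ⅙ (V = 1/(5*(-4 + 5) + 1) = 1/(5*1 + 1) = 1/(5 + 1) = 1/6 = ⅙ ≈ 0.16667)
(51 + (V + 5)²)*(-19) = (51 + (⅙ + 5)²)*(-19) = (51 + (31/6)²)*(-19) = (51 + 961/36)*(-19) = (2797/36)*(-19) = -53143/36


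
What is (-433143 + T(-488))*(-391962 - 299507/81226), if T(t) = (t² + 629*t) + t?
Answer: 15996554865697441/81226 ≈ 1.9694e+11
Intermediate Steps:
T(t) = t² + 630*t
(-433143 + T(-488))*(-391962 - 299507/81226) = (-433143 - 488*(630 - 488))*(-391962 - 299507/81226) = (-433143 - 488*142)*(-391962 - 299507*1/81226) = (-433143 - 69296)*(-391962 - 299507/81226) = -502439*(-31837804919/81226) = 15996554865697441/81226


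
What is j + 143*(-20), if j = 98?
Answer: -2762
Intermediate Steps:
j + 143*(-20) = 98 + 143*(-20) = 98 - 2860 = -2762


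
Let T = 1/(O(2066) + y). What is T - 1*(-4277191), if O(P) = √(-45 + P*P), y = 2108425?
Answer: 19014046054846138399/4445451712314 - √4268311/4445451712314 ≈ 4.2772e+6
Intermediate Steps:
O(P) = √(-45 + P²)
T = 1/(2108425 + √4268311) (T = 1/(√(-45 + 2066²) + 2108425) = 1/(√(-45 + 4268356) + 2108425) = 1/(√4268311 + 2108425) = 1/(2108425 + √4268311) ≈ 4.7382e-7)
T - 1*(-4277191) = (2108425/4445451712314 - √4268311/4445451712314) - 1*(-4277191) = (2108425/4445451712314 - √4268311/4445451712314) + 4277191 = 19014046054846138399/4445451712314 - √4268311/4445451712314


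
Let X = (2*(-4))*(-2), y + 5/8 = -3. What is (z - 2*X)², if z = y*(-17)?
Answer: 56169/64 ≈ 877.64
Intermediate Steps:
y = -29/8 (y = -5/8 - 3 = -29/8 ≈ -3.6250)
X = 16 (X = -8*(-2) = 16)
z = 493/8 (z = -29/8*(-17) = 493/8 ≈ 61.625)
(z - 2*X)² = (493/8 - 2*16)² = (493/8 - 32)² = (237/8)² = 56169/64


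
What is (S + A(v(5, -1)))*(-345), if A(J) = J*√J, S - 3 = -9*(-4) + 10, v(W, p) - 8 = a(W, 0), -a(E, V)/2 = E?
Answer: -16905 + 690*I*√2 ≈ -16905.0 + 975.81*I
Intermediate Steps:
a(E, V) = -2*E
v(W, p) = 8 - 2*W
S = 49 (S = 3 + (-9*(-4) + 10) = 3 + (36 + 10) = 3 + 46 = 49)
A(J) = J^(3/2)
(S + A(v(5, -1)))*(-345) = (49 + (8 - 2*5)^(3/2))*(-345) = (49 + (8 - 10)^(3/2))*(-345) = (49 + (-2)^(3/2))*(-345) = (49 - 2*I*√2)*(-345) = -16905 + 690*I*√2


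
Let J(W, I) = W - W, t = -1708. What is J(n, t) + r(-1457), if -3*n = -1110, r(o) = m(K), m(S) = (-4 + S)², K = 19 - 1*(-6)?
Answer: 441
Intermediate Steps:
K = 25 (K = 19 + 6 = 25)
r(o) = 441 (r(o) = (-4 + 25)² = 21² = 441)
n = 370 (n = -⅓*(-1110) = 370)
J(W, I) = 0
J(n, t) + r(-1457) = 0 + 441 = 441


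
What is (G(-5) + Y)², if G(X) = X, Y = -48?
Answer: 2809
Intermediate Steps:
(G(-5) + Y)² = (-5 - 48)² = (-53)² = 2809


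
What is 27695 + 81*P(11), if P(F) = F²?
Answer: 37496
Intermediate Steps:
27695 + 81*P(11) = 27695 + 81*11² = 27695 + 81*121 = 27695 + 9801 = 37496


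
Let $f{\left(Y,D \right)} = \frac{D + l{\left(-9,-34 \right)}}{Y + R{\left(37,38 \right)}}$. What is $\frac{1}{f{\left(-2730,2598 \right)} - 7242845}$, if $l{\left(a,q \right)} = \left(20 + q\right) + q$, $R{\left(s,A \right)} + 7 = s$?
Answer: $- \frac{18}{130371227} \approx -1.3807 \cdot 10^{-7}$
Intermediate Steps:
$R{\left(s,A \right)} = -7 + s$
$l{\left(a,q \right)} = 20 + 2 q$
$f{\left(Y,D \right)} = \frac{-48 + D}{30 + Y}$ ($f{\left(Y,D \right)} = \frac{D + \left(20 + 2 \left(-34\right)\right)}{Y + \left(-7 + 37\right)} = \frac{D + \left(20 - 68\right)}{Y + 30} = \frac{D - 48}{30 + Y} = \frac{-48 + D}{30 + Y}$)
$\frac{1}{f{\left(-2730,2598 \right)} - 7242845} = \frac{1}{\frac{-48 + 2598}{30 - 2730} - 7242845} = \frac{1}{\frac{1}{-2700} \cdot 2550 - 7242845} = \frac{1}{\left(- \frac{1}{2700}\right) 2550 - 7242845} = \frac{1}{- \frac{17}{18} - 7242845} = \frac{1}{- \frac{130371227}{18}} = - \frac{18}{130371227}$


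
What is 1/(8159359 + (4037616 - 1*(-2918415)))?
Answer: 1/15115390 ≈ 6.6158e-8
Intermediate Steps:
1/(8159359 + (4037616 - 1*(-2918415))) = 1/(8159359 + (4037616 + 2918415)) = 1/(8159359 + 6956031) = 1/15115390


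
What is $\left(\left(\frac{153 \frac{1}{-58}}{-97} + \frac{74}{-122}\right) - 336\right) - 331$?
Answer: $- \frac{229103891}{343186} \approx -667.58$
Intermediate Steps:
$\left(\left(\frac{153 \frac{1}{-58}}{-97} + \frac{74}{-122}\right) - 336\right) - 331 = \left(\left(153 \left(- \frac{1}{58}\right) \left(- \frac{1}{97}\right) + 74 \left(- \frac{1}{122}\right)\right) - 336\right) - 331 = \left(\left(\left(- \frac{153}{58}\right) \left(- \frac{1}{97}\right) - \frac{37}{61}\right) - 336\right) - 331 = \left(\left(\frac{153}{5626} - \frac{37}{61}\right) - 336\right) - 331 = \left(- \frac{198829}{343186} - 336\right) - 331 = - \frac{115509325}{343186} - 331 = - \frac{229103891}{343186}$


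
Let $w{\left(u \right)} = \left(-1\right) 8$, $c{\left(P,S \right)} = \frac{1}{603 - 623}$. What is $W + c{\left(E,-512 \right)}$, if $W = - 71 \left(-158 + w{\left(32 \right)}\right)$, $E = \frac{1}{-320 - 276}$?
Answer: $\frac{235719}{20} \approx 11786.0$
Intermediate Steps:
$E = - \frac{1}{596}$ ($E = \frac{1}{-596} = - \frac{1}{596} \approx -0.0016779$)
$c{\left(P,S \right)} = - \frac{1}{20}$ ($c{\left(P,S \right)} = \frac{1}{-20} = - \frac{1}{20}$)
$w{\left(u \right)} = -8$
$W = 11786$ ($W = - 71 \left(-158 - 8\right) = \left(-71\right) \left(-166\right) = 11786$)
$W + c{\left(E,-512 \right)} = 11786 - \frac{1}{20} = \frac{235719}{20}$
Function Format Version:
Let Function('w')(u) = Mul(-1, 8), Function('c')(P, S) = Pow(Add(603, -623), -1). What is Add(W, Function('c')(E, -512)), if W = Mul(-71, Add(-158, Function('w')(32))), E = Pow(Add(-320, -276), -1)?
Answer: Rational(235719, 20) ≈ 11786.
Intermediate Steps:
E = Rational(-1, 596) (E = Pow(-596, -1) = Rational(-1, 596) ≈ -0.0016779)
Function('c')(P, S) = Rational(-1, 20) (Function('c')(P, S) = Pow(-20, -1) = Rational(-1, 20))
Function('w')(u) = -8
W = 11786 (W = Mul(-71, Add(-158, -8)) = Mul(-71, -166) = 11786)
Add(W, Function('c')(E, -512)) = Add(11786, Rational(-1, 20)) = Rational(235719, 20)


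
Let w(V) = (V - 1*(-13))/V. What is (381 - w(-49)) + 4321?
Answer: 230362/49 ≈ 4701.3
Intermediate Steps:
w(V) = (13 + V)/V (w(V) = (V + 13)/V = (13 + V)/V)
(381 - w(-49)) + 4321 = (381 - (13 - 49)/(-49)) + 4321 = (381 - (-1)*(-36)/49) + 4321 = (381 - 1*36/49) + 4321 = (381 - 36/49) + 4321 = 18633/49 + 4321 = 230362/49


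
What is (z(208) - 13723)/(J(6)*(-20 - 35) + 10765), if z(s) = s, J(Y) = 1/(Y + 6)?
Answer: -32436/25825 ≈ -1.2560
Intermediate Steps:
J(Y) = 1/(6 + Y)
(z(208) - 13723)/(J(6)*(-20 - 35) + 10765) = (208 - 13723)/((-20 - 35)/(6 + 6) + 10765) = -13515/(-55/12 + 10765) = -13515/129125/12 = -13515*12/129125 = -32436/25825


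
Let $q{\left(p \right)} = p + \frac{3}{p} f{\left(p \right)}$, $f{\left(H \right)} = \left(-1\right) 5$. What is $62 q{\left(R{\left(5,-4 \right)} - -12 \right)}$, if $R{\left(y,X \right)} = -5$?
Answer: $\frac{2108}{7} \approx 301.14$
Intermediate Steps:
$f{\left(H \right)} = -5$
$q{\left(p \right)} = p - \frac{15}{p}$ ($q{\left(p \right)} = p + \frac{3}{p} \left(-5\right) = p - \frac{15}{p}$)
$62 q{\left(R{\left(5,-4 \right)} - -12 \right)} = 62 \left(\left(-5 - -12\right) - \frac{15}{-5 - -12}\right) = 62 \left(\left(-5 + 12\right) - \frac{15}{-5 + 12}\right) = 62 \left(7 - \frac{15}{7}\right) = 62 \cdot \frac{34}{7} = \frac{2108}{7}$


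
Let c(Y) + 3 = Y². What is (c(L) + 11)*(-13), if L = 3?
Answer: -221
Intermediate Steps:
c(Y) = -3 + Y²
(c(L) + 11)*(-13) = ((-3 + 3²) + 11)*(-13) = ((-3 + 9) + 11)*(-13) = (6 + 11)*(-13) = 17*(-13) = -221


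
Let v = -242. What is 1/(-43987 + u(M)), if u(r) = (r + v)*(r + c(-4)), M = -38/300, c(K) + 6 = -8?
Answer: -22500/912747539 ≈ -2.4651e-5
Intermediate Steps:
c(K) = -14 (c(K) = -6 - 8 = -14)
M = -19/150 (M = -38*1/300 = -19/150 ≈ -0.12667)
u(r) = (-242 + r)*(-14 + r) (u(r) = (r - 242)*(r - 14) = (-242 + r)*(-14 + r))
1/(-43987 + u(M)) = 1/(-43987 + (3388 + (-19/150)² - 256*(-19/150))) = 1/(-43987 + (3388 + 361/22500 + 2432/75)) = 1/(-43987 + 76959961/22500) = 1/(-912747539/22500) = -22500/912747539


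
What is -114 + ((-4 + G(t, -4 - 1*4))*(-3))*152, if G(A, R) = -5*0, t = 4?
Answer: 1710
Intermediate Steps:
G(A, R) = 0
-114 + ((-4 + G(t, -4 - 1*4))*(-3))*152 = -114 + ((-4 + 0)*(-3))*152 = -114 - 4*(-3)*152 = -114 + 12*152 = -114 + 1824 = 1710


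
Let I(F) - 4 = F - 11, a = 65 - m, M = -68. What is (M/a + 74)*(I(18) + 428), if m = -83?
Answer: 1194519/37 ≈ 32284.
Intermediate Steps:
a = 148 (a = 65 - 1*(-83) = 65 + 83 = 148)
I(F) = -7 + F (I(F) = 4 + (F - 11) = 4 + (-11 + F) = -7 + F)
(M/a + 74)*(I(18) + 428) = (-68/148 + 74)*((-7 + 18) + 428) = (-68*1/148 + 74)*(11 + 428) = (-17/37 + 74)*439 = (2721/37)*439 = 1194519/37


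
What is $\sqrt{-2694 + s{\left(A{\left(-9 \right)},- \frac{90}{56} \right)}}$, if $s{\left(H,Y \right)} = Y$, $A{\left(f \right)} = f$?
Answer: $\frac{i \sqrt{528339}}{14} \approx 51.919 i$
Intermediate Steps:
$\sqrt{-2694 + s{\left(A{\left(-9 \right)},- \frac{90}{56} \right)}} = \sqrt{-2694 - \frac{90}{56}} = \sqrt{-2694 - \frac{45}{28}} = \sqrt{- \frac{75477}{28}} = \frac{i \sqrt{528339}}{14}$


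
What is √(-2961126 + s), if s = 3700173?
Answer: √739047 ≈ 859.68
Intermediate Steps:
√(-2961126 + s) = √(-2961126 + 3700173) = √739047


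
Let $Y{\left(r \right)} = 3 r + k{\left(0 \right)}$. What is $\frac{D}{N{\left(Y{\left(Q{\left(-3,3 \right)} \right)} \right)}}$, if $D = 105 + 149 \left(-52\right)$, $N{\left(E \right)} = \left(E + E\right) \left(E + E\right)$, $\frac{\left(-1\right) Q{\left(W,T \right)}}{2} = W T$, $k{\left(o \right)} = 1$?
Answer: $- \frac{7643}{12100} \approx -0.63165$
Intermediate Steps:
$Q{\left(W,T \right)} = - 2 T W$ ($Q{\left(W,T \right)} = - 2 W T = - 2 T W$)
$Y{\left(r \right)} = 1 + 3 r$ ($Y{\left(r \right)} = 3 r + 1 = 1 + 3 r$)
$N{\left(E \right)} = 4 E^{2}$ ($N{\left(E \right)} = 2 E 2 E = 4 E^{2}$)
$D = -7643$ ($D = 105 - 7748 = -7643$)
$\frac{D}{N{\left(Y{\left(Q{\left(-3,3 \right)} \right)} \right)}} = - \frac{7643}{4 \left(1 + 3 \left(\left(-2\right) 3 \left(-3\right)\right)\right)^{2}} = - \frac{7643}{4 \left(1 + 3 \cdot 18\right)^{2}} = - \frac{7643}{4 \left(1 + 54\right)^{2}} = - \frac{7643}{4 \cdot 55^{2}} = - \frac{7643}{4 \cdot 3025} = - \frac{7643}{12100}$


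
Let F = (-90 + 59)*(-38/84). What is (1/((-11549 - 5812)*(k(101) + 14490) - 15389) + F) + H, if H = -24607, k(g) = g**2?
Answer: -221390709257621/9002192640 ≈ -24593.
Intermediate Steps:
F = 589/42 (F = -(-1178)/84 = -31*(-19/42) = 589/42 ≈ 14.024)
(1/((-11549 - 5812)*(k(101) + 14490) - 15389) + F) + H = (1/((-11549 - 5812)*(101**2 + 14490) - 15389) + 589/42) - 24607 = (1/(-17361*(10201 + 14490) - 15389) + 589/42) - 24607 = (1/(-17361*24691 - 15389) + 589/42) - 24607 = (1/(-428660451 - 15389) + 589/42) - 24607 = (1/(-428675840) + 589/42) - 24607 = (-1/428675840 + 589/42) - 24607 = 126245034859/9002192640 - 24607 = -221390709257621/9002192640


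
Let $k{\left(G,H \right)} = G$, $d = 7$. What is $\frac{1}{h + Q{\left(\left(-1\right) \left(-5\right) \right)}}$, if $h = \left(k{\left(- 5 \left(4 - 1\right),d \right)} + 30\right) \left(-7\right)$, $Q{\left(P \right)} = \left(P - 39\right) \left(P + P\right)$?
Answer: $- \frac{1}{445} \approx -0.0022472$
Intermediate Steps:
$Q{\left(P \right)} = 2 P \left(-39 + P\right)$ ($Q{\left(P \right)} = \left(-39 + P\right) 2 P = 2 P \left(-39 + P\right)$)
$h = -105$ ($h = \left(- 5 \left(4 - 1\right) + 30\right) \left(-7\right) = \left(\left(-5\right) 3 + 30\right) \left(-7\right) = \left(-15 + 30\right) \left(-7\right) = 15 \left(-7\right) = -105$)
$\frac{1}{h + Q{\left(\left(-1\right) \left(-5\right) \right)}} = \frac{1}{-105 + 2 \left(\left(-1\right) \left(-5\right)\right) \left(-39 - -5\right)} = \frac{1}{-105 + 2 \cdot 5 \left(-39 + 5\right)} = \frac{1}{-105 + 2 \cdot 5 \left(-34\right)} = \frac{1}{-105 - 340} = \frac{1}{-445} = - \frac{1}{445}$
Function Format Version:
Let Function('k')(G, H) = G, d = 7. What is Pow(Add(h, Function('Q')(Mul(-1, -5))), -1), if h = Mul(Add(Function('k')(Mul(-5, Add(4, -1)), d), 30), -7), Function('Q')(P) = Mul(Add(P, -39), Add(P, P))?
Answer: Rational(-1, 445) ≈ -0.0022472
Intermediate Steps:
Function('Q')(P) = Mul(2, P, Add(-39, P)) (Function('Q')(P) = Mul(Add(-39, P), Mul(2, P)) = Mul(2, P, Add(-39, P)))
h = -105 (h = Mul(Add(Mul(-5, Add(4, -1)), 30), -7) = Mul(Add(Mul(-5, 3), 30), -7) = Mul(Add(-15, 30), -7) = Mul(15, -7) = -105)
Pow(Add(h, Function('Q')(Mul(-1, -5))), -1) = Pow(Add(-105, Mul(2, Mul(-1, -5), Add(-39, Mul(-1, -5)))), -1) = Pow(Add(-105, Mul(2, 5, Add(-39, 5))), -1) = Pow(Add(-105, Mul(2, 5, -34)), -1) = Pow(Add(-105, -340), -1) = Pow(-445, -1) = Rational(-1, 445)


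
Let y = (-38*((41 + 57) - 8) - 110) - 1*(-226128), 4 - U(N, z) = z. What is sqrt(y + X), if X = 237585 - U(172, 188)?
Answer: sqrt(460367) ≈ 678.50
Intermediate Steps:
U(N, z) = 4 - z
X = 237769 (X = 237585 - (4 - 1*188) = 237585 - (4 - 188) = 237585 - 1*(-184) = 237585 + 184 = 237769)
y = 222598 (y = (-38*(98 - 8) - 110) + 226128 = (-38*90 - 110) + 226128 = (-3420 - 110) + 226128 = -3530 + 226128 = 222598)
sqrt(y + X) = sqrt(222598 + 237769) = sqrt(460367)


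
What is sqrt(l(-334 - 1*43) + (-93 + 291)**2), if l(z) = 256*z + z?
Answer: I*sqrt(57685) ≈ 240.18*I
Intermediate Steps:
l(z) = 257*z
sqrt(l(-334 - 1*43) + (-93 + 291)**2) = sqrt(257*(-334 - 1*43) + (-93 + 291)**2) = sqrt(257*(-334 - 43) + 198**2) = sqrt(257*(-377) + 39204) = sqrt(-96889 + 39204) = sqrt(-57685) = I*sqrt(57685)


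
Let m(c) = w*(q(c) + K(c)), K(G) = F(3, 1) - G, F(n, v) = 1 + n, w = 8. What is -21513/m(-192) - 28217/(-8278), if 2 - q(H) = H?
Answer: -15007929/4304560 ≈ -3.4865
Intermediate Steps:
q(H) = 2 - H
K(G) = 4 - G (K(G) = (1 + 3) - G = 4 - G)
m(c) = 48 - 16*c (m(c) = 8*((2 - c) + (4 - c)) = 8*(6 - 2*c) = 48 - 16*c)
-21513/m(-192) - 28217/(-8278) = -21513/(48 - 16*(-192)) - 28217/(-8278) = -21513/(48 + 3072) - 28217*(-1/8278) = -21513/3120 + 28217/8278 = -21513*1/3120 + 28217/8278 = -7171/1040 + 28217/8278 = -15007929/4304560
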